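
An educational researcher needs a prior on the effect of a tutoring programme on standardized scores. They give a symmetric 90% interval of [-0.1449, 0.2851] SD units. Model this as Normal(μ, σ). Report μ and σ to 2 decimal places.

A symmetric 90% interval runs μ ± z·σ with z = 1.645.
Half-width = 0.215, so σ = 0.215/1.645 = 0.13.
μ is the interval midpoint, 0.07.

μ = 0.07, σ = 0.13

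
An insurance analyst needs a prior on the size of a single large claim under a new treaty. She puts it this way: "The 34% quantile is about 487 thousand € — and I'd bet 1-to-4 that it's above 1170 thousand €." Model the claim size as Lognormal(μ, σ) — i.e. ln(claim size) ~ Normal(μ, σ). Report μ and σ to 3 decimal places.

μ ≈ 6.477, σ ≈ 0.699

If T ~ Lognormal(μ,σ) then ln T ~ Normal(μ,σ), so the p-quantile of ln T is μ + z_p·σ.
ln(487) = 6.188 and ln(1170) = 7.065; z_{0.34} = -0.4125, z_{0.8} = 0.8416.
σ = (7.065 − 6.188)/(0.8416 − (-0.4125)) = 0.699.
μ = 6.188 − (-0.4125)·0.699 = 6.477.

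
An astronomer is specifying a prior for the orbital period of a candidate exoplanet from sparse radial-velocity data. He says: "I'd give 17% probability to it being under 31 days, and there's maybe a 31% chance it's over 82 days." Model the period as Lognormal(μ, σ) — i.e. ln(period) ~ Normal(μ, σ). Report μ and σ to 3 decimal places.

If T ~ Lognormal(μ,σ) then ln T ~ Normal(μ,σ), so the p-quantile of ln T is μ + z_p·σ.
ln(31) = 3.434 and ln(82) = 4.407; z_{0.17} = -0.9542, z_{0.69} = 0.4959.
σ = (4.407 − 3.434)/(0.4959 − (-0.9542)) = 0.671.
μ = 3.434 − (-0.9542)·0.671 = 4.074.

μ ≈ 4.074, σ ≈ 0.671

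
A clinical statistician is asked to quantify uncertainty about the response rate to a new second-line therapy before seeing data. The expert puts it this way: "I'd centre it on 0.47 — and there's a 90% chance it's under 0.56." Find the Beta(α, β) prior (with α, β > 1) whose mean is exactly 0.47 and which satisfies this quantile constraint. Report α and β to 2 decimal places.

With mean 0.47 fixed, write α = 0.47s, β = 0.53s where s = α+β.
Need P(θ < 0.56) = 0.9 under Beta(0.47s, 0.53s). Normal approximation: (q−m)/√(m(1−m)/s) ≈ z_{0.9} = 1.28, so s ≈ 0.47·0.53·(1.28)²/(0.56−0.47)² = 50.5.
At s = 50.5: P(θ<0.56) ≈ 0.900. Adjusting to match 0.9 gives s ≈ 50.47.
So α = 0.47·50.47 ≈ 23.72, β = 0.53·50.47 ≈ 26.75.

α ≈ 23.72, β ≈ 26.75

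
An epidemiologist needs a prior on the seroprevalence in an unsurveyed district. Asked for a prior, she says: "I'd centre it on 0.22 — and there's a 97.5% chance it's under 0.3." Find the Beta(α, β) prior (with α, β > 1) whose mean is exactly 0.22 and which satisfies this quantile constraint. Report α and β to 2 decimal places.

α ≈ 25.15, β ≈ 89.16

With mean 0.22 fixed, write α = 0.22s, β = 0.78s where s = α+β.
Need P(θ < 0.3) = 0.975 under Beta(0.22s, 0.78s). Normal approximation: (q−m)/√(m(1−m)/s) ≈ z_{0.975} = 1.96, so s ≈ 0.22·0.78·(1.96)²/(0.3−0.22)² = 103.0.
At s = 103.0: P(θ<0.3) ≈ 0.969. Adjusting to match 0.975 gives s ≈ 114.31.
So α = 0.22·114.31 ≈ 25.15, β = 0.78·114.31 ≈ 89.16.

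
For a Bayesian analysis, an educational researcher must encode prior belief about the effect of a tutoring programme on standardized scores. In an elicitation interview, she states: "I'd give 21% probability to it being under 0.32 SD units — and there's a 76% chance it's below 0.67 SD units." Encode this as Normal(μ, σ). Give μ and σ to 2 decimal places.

μ = 0.51, σ = 0.23

For Normal(μ,σ), the p-quantile is μ + z_p·σ. Here z_{0.21} = -0.8064, z_{0.76} = 0.7063.
So 0.32 = μ − 0.8064σ and 0.67 = μ + 0.7063σ.
Subtracting: σ = (0.67 − 0.32)/(0.7063 − (-0.8064)) = 0.23.
Then μ = 0.32 − (-0.8064)·0.23 = 0.51.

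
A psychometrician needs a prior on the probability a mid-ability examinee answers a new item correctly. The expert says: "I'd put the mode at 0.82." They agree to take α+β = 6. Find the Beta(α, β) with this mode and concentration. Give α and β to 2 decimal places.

For α,β > 1 the Beta mode is (α−1)/(α+β−2). With α+β = 6, the mode is (α−1)/4.
Set (α−1)/4 = 0.82 → α = 1 + 0.82·4 = 4.28.
β = 6 − α = 1.72.

α = 4.28, β = 1.72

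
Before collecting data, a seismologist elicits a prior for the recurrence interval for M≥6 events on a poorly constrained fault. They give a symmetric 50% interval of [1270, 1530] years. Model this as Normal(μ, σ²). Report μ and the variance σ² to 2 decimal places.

A symmetric 50% interval runs μ ± z·σ with z = 0.6745.
Half-width = 130, so σ = 130/0.6745 = 192.738 and σ² = 37148.05.
μ is the interval midpoint, 1400.00.

μ = 1400.00, σ² = 37148.05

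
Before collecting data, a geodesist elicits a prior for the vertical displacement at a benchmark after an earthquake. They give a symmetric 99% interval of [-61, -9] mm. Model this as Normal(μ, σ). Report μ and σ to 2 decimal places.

μ = -35.00, σ = 10.09

A symmetric 99% interval runs μ ± z·σ with z = 2.576.
Half-width = 26, so σ = 26/2.576 = 10.09.
μ is the interval midpoint, -35.00.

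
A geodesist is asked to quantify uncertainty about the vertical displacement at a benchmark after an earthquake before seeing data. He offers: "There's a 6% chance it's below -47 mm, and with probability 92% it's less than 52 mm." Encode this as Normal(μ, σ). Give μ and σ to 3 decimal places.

μ = 5.004, σ = 33.448

The p-quantile of Normal(μ,σ) is μ + z_p·σ, with z_{0.06} = -1.555 and z_{0.92} = 1.405.
Eliminate σ: μ = (z₂·x₁ − z₁·x₂)/(z₂ − z₁) = (1.405·-47 − (-1.555)·52)/2.96 = 5.004.
Then σ = (x₂ − x₁)/(z₂ − z₁) = (52 − -47)/2.96 = 33.448.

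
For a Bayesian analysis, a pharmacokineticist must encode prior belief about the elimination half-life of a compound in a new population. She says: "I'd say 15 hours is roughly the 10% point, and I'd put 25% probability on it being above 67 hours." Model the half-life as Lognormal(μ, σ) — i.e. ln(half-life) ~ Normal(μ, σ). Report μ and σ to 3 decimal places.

μ ≈ 3.689, σ ≈ 0.765

If T ~ Lognormal(μ,σ) then ln T ~ Normal(μ,σ), so the p-quantile of ln T is μ + z_p·σ.
ln(15) = 2.708 and ln(67) = 4.205; z_{0.1} = -1.282, z_{0.75} = 0.6745.
σ = (4.205 − 2.708)/(0.6745 − (-1.282)) = 0.765.
μ = 2.708 − (-1.282)·0.765 = 3.689.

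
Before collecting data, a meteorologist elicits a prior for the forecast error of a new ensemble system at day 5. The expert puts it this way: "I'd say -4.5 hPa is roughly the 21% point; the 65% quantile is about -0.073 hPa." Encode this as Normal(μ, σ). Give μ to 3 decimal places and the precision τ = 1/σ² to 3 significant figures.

μ = -1.504, τ = 0.0725

The p-quantile of Normal(μ,σ) is μ + z_p·σ, with z_{0.21} = -0.8064 and z_{0.65} = 0.3853.
Eliminate σ: μ = (z₂·x₁ − z₁·x₂)/(z₂ − z₁) = (0.3853·-4.5 − (-0.8064)·-0.073)/1.192 = -1.504.
Then σ = (x₂ − x₁)/(z₂ − z₁) = (-0.073 − -4.5)/1.192 = 3.715.
Precision τ = 1/σ² = 1/3.715² = 0.0725.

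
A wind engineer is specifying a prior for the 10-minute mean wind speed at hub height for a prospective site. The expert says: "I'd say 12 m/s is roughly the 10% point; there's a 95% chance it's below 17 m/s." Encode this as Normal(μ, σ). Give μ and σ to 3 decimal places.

μ = 14.190, σ = 1.709

For Normal(μ,σ), the p-quantile is μ + z_p·σ. Here z_{0.1} = -1.282, z_{0.95} = 1.645.
So 12 = μ − 1.282σ and 17 = μ + 1.645σ.
Subtracting: σ = (17 − 12)/(1.645 − (-1.282)) = 1.709.
Then μ = 12 − (-1.282)·1.709 = 14.190.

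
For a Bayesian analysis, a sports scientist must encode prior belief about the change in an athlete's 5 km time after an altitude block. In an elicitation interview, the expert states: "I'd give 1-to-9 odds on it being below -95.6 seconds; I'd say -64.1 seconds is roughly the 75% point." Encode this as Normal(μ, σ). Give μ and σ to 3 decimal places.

For Normal(μ,σ), the p-quantile is μ + z_p·σ. Here z_{0.1} = -1.282, z_{0.75} = 0.6745.
So -95.6 = μ − 1.282σ and -64.1 = μ + 0.6745σ.
Subtracting: σ = (-64.1 − -95.6)/(0.6745 − (-1.282)) = 16.104.
Then μ = -95.6 − (-1.282)·16.104 = -74.962.

μ = -74.962, σ = 16.104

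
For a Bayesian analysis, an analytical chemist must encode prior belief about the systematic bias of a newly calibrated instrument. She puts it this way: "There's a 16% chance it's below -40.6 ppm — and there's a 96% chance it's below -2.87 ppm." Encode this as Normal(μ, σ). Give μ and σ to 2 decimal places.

The p-quantile of Normal(μ,σ) is μ + z_p·σ, with z_{0.16} = -0.9945 and z_{0.96} = 1.751.
Eliminate σ: μ = (z₂·x₁ − z₁·x₂)/(z₂ − z₁) = (1.751·-40.6 − (-0.9945)·-2.87)/2.745 = -26.93.
Then σ = (x₂ − x₁)/(z₂ − z₁) = (-2.87 − -40.6)/2.745 = 13.74.

μ = -26.93, σ = 13.74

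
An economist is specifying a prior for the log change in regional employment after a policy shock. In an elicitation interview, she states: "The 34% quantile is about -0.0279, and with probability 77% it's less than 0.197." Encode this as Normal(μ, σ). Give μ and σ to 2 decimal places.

μ = 0.05, σ = 0.20

The p-quantile of Normal(μ,σ) is μ + z_p·σ, with z_{0.34} = -0.4125 and z_{0.77} = 0.7388.
Eliminate σ: μ = (z₂·x₁ − z₁·x₂)/(z₂ − z₁) = (0.7388·-0.0279 − (-0.4125)·0.197)/1.151 = 0.05.
Then σ = (x₂ − x₁)/(z₂ − z₁) = (0.197 − -0.0279)/1.151 = 0.20.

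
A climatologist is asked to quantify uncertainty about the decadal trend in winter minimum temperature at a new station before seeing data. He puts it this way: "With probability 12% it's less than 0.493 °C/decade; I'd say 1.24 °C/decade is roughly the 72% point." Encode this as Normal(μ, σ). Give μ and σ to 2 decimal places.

μ = 0.99, σ = 0.42

The p-quantile of Normal(μ,σ) is μ + z_p·σ, with z_{0.12} = -1.175 and z_{0.72} = 0.5828.
Eliminate σ: μ = (z₂·x₁ − z₁·x₂)/(z₂ − z₁) = (0.5828·0.493 − (-1.175)·1.24)/1.758 = 0.99.
Then σ = (x₂ − x₁)/(z₂ − z₁) = (1.24 − 0.493)/1.758 = 0.42.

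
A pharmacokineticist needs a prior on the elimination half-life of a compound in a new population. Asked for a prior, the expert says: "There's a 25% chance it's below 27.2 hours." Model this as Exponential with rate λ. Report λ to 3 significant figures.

λ ≈ 0.0106

P(T < 27.2) = 1 − e^(−λ·27.2) = 0.25, so λ = −ln(1−0.25)/27.2 = −ln(0.75)/27.2 = 0.0106.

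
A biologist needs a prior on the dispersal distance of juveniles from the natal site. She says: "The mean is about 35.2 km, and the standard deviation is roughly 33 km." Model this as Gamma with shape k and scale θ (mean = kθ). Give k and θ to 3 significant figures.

k ≈ 1.14, θ ≈ 30.9

For Gamma(k, scale θ): mean = kθ, variance = kθ², so CV = 1/√k.
CV = SD/mean = 33/35.2 = 0.9375, hence k = 1/CV² = 1.14.
Then θ = mean/k = 35.2/1.14 = 30.9.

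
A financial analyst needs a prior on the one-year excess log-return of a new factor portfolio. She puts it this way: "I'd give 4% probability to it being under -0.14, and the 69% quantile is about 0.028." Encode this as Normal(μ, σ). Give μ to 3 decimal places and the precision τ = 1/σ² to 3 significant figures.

For Normal(μ,σ), the p-quantile is μ + z_p·σ. Here z_{0.04} = -1.751, z_{0.69} = 0.4959.
So -0.14 = μ − 1.751σ and 0.028 = μ + 0.4959σ.
Subtracting: σ = (0.028 − -0.14)/(0.4959 − (-1.751)) = 0.075.
Then μ = -0.14 − (-1.751)·0.075 = -0.009.
Precision τ = 1/σ² = 1/0.07478² = 179.

μ = -0.009, τ = 179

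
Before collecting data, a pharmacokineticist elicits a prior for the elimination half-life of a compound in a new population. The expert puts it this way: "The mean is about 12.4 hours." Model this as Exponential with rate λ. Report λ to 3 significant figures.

λ ≈ 0.0806

Exponential mean = 1/λ, so λ = 1/12.4 = 0.0806.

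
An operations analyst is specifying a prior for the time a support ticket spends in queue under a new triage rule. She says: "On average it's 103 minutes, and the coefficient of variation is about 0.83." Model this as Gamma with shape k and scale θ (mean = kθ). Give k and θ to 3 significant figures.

For Gamma(k, scale θ): mean = kθ, variance = kθ², so CV = 1/√k.
CV = 0.83, hence k = 1/CV² = 1.45.
Then θ = mean/k = 103/1.45 = 71.

k ≈ 1.45, θ ≈ 71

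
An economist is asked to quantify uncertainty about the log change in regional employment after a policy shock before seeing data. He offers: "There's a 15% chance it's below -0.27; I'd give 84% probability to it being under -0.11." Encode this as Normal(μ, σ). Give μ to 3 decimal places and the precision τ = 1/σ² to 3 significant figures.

μ = -0.188, τ = 161

For Normal(μ,σ), the p-quantile is μ + z_p·σ. Here z_{0.15} = -1.036, z_{0.84} = 0.9945.
So -0.27 = μ − 1.036σ and -0.11 = μ + 0.9945σ.
Subtracting: σ = (-0.11 − -0.27)/(0.9945 − (-1.036)) = 0.079.
Then μ = -0.27 − (-1.036)·0.079 = -0.188.
Precision τ = 1/σ² = 1/0.07878² = 161.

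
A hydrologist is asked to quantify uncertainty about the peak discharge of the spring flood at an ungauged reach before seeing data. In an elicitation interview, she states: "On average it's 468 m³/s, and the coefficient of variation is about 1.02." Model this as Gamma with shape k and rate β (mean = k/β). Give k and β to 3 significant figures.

For Gamma(k, rate β): mean = k/β, variance = k/β², so CV = 1/√k.
CV = 1.02, hence k = 1/CV² = 0.961.
Then β = k/mean = 0.961/468 = 0.00205.

k ≈ 0.961, β ≈ 0.00205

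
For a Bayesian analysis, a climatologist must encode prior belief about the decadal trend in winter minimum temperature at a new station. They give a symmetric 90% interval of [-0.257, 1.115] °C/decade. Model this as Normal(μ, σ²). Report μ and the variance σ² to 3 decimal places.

μ = 0.429, σ² = 0.174

A symmetric 90% interval runs μ ± z·σ with z = 1.645.
Half-width = 0.686, so σ = 0.686/1.645 = 0.4171 and σ² = 0.174.
μ is the interval midpoint, 0.429.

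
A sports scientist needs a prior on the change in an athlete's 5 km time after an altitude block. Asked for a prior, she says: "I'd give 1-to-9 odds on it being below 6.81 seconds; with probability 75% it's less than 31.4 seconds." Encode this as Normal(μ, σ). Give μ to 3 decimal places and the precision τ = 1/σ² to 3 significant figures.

The p-quantile of Normal(μ,σ) is μ + z_p·σ, with z_{0.1} = -1.282 and z_{0.75} = 0.6745.
Eliminate σ: μ = (z₂·x₁ − z₁·x₂)/(z₂ − z₁) = (0.6745·6.81 − (-1.282)·31.4)/1.956 = 22.921.
Then σ = (x₂ − x₁)/(z₂ − z₁) = (31.4 − 6.81)/1.956 = 12.571.
Precision τ = 1/σ² = 1/12.57² = 0.00633.

μ = 22.921, τ = 0.00633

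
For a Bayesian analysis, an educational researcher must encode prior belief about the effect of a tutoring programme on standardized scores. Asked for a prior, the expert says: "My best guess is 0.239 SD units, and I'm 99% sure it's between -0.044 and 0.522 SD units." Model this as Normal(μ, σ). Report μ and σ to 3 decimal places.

A symmetric 99% interval runs μ ± z·σ with z = 2.576.
Half-width = 0.283, so σ = 0.283/2.576 = 0.110.
μ is the stated best guess, 0.239.

μ = 0.239, σ = 0.110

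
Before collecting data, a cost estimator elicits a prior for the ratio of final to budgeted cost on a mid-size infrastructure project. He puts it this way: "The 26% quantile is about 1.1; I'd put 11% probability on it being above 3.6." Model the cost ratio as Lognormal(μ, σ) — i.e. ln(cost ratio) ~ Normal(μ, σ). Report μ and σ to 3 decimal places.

μ ≈ 0.503, σ ≈ 0.634

If T ~ Lognormal(μ,σ) then ln T ~ Normal(μ,σ), so the p-quantile of ln T is μ + z_p·σ.
ln(1.1) = 0.09531 and ln(3.6) = 1.281; z_{0.26} = -0.6433, z_{0.89} = 1.227.
σ = (1.281 − 0.09531)/(1.227 − (-0.6433)) = 0.634.
μ = 0.09531 − (-0.6433)·0.634 = 0.503.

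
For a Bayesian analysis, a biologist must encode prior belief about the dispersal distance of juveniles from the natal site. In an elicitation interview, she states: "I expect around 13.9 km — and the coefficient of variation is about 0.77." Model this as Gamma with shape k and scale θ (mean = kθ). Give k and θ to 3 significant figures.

k ≈ 1.69, θ ≈ 8.24

For Gamma(k, scale θ): mean = kθ, variance = kθ², so CV = 1/√k.
CV = 0.77, hence k = 1/CV² = 1.69.
Then θ = mean/k = 13.9/1.69 = 8.24.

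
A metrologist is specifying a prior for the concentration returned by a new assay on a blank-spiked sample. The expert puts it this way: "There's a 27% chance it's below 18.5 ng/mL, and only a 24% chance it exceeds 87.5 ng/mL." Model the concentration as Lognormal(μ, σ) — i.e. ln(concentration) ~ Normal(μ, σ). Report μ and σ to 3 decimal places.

If T ~ Lognormal(μ,σ) then ln T ~ Normal(μ,σ), so the p-quantile of ln T is μ + z_p·σ.
ln(18.5) = 2.918 and ln(87.5) = 4.472; z_{0.27} = -0.6128, z_{0.76} = 0.7063.
σ = (4.472 − 2.918)/(0.7063 − (-0.6128)) = 1.178.
μ = 2.918 − (-0.6128)·1.178 = 3.640.

μ ≈ 3.640, σ ≈ 1.178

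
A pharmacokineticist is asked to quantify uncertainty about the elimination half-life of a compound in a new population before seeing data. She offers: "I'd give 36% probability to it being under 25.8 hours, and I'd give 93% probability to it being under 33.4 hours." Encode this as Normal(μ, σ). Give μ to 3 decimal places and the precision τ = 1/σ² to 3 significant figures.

μ = 27.285, τ = 0.0582

The p-quantile of Normal(μ,σ) is μ + z_p·σ, with z_{0.36} = -0.3585 and z_{0.93} = 1.476.
Eliminate σ: μ = (z₂·x₁ − z₁·x₂)/(z₂ − z₁) = (1.476·25.8 − (-0.3585)·33.4)/1.834 = 27.285.
Then σ = (x₂ − x₁)/(z₂ − z₁) = (33.4 − 25.8)/1.834 = 4.143.
Precision τ = 1/σ² = 1/4.143² = 0.0582.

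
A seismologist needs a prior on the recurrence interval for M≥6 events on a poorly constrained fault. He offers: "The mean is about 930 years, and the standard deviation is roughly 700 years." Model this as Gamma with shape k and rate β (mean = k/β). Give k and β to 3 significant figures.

k ≈ 1.77, β ≈ 0.0019

For Gamma(k, rate β): mean = k/β, variance = k/β², so CV = 1/√k.
CV = SD/mean = 700/930 = 0.7527, hence k = 1/CV² = 1.77.
Then β = k/mean = 1.77/930 = 0.0019.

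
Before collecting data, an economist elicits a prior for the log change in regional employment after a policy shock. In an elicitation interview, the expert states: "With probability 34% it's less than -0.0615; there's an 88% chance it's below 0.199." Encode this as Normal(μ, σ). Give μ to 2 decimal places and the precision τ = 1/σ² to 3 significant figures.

μ = 0.01, τ = 37.1

The p-quantile of Normal(μ,σ) is μ + z_p·σ, with z_{0.34} = -0.4125 and z_{0.88} = 1.175.
Eliminate σ: μ = (z₂·x₁ − z₁·x₂)/(z₂ − z₁) = (1.175·-0.0615 − (-0.4125)·0.199)/1.587 = 0.01.
Then σ = (x₂ − x₁)/(z₂ − z₁) = (0.199 − -0.0615)/1.587 = 0.16.
Precision τ = 1/σ² = 1/0.1641² = 37.1.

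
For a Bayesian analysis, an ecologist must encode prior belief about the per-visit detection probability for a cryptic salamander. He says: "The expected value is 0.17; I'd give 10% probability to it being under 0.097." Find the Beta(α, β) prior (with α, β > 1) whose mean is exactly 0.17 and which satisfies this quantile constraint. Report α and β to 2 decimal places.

α ≈ 6.45, β ≈ 31.49

With mean 0.17 fixed, write α = 0.17s, β = 0.83s where s = α+β.
Need P(θ < 0.097) = 0.1 under Beta(0.17s, 0.83s). Normal approximation: (q−m)/√(m(1−m)/s) ≈ z_{0.1} = -1.28, so s ≈ 0.17·0.83·(-1.28)²/(0.097−0.17)² = 43.5.
At s = 43.5: P(θ<0.097) ≈ 0.083. Adjusting to match 0.1 gives s ≈ 37.95.
So α = 0.17·37.95 ≈ 6.45, β = 0.83·37.95 ≈ 31.49.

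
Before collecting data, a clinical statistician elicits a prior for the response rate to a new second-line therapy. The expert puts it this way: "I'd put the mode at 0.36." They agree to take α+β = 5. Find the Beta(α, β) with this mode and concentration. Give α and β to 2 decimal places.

α = 2.08, β = 2.92

For α,β > 1 the Beta mode is (α−1)/(α+β−2). With α+β = 5, the mode is (α−1)/3.
Set (α−1)/3 = 0.36 → α = 1 + 0.36·3 = 2.08.
β = 5 − α = 2.92.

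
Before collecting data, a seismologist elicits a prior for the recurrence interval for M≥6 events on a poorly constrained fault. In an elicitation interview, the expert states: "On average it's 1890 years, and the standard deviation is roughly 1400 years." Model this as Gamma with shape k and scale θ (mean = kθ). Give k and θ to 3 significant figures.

For Gamma(k, scale θ): mean = kθ, variance = kθ², so CV = 1/√k.
CV = SD/mean = 1400/1890 = 0.7407, hence k = 1/CV² = 1.82.
Then θ = mean/k = 1890/1.82 = 1040.

k ≈ 1.82, θ ≈ 1040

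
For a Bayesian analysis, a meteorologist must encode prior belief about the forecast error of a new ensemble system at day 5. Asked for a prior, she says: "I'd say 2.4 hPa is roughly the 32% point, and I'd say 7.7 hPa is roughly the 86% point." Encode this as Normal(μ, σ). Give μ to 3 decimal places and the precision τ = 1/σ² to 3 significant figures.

For Normal(μ,σ), the p-quantile is μ + z_p·σ. Here z_{0.32} = -0.4677, z_{0.86} = 1.08.
So 2.4 = μ − 0.4677σ and 7.7 = μ + 1.08σ.
Subtracting: σ = (7.7 − 2.4)/(1.08 − (-0.4677)) = 3.424.
Then μ = 2.4 − (-0.4677)·3.424 = 4.001.
Precision τ = 1/σ² = 1/3.424² = 0.0853.

μ = 4.001, τ = 0.0853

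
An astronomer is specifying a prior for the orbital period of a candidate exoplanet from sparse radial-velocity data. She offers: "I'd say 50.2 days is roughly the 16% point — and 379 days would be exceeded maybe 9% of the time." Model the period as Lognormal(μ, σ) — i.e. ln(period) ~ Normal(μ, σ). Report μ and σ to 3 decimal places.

μ ≈ 4.777, σ ≈ 0.866

If T ~ Lognormal(μ,σ) then ln T ~ Normal(μ,σ), so the p-quantile of ln T is μ + z_p·σ.
ln(50.2) = 3.916 and ln(379) = 5.938; z_{0.16} = -0.9945, z_{0.91} = 1.341.
σ = (5.938 − 3.916)/(1.341 − (-0.9945)) = 0.866.
μ = 3.916 − (-0.9945)·0.866 = 4.777.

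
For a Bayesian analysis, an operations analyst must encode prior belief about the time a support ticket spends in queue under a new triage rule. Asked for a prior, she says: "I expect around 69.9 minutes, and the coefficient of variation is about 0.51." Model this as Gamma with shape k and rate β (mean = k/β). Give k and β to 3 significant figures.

For Gamma(k, rate β): mean = k/β, variance = k/β², so CV = 1/√k.
CV = 0.51, hence k = 1/CV² = 3.84.
Then β = k/mean = 3.84/69.9 = 0.055.

k ≈ 3.84, β ≈ 0.055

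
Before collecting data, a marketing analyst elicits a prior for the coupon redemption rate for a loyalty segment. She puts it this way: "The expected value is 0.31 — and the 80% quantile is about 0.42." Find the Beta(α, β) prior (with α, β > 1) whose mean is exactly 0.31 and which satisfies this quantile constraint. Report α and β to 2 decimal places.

With mean 0.31 fixed, write α = 0.31s, β = 0.69s where s = α+β.
Need P(θ < 0.42) = 0.8 under Beta(0.31s, 0.69s). Normal approximation: (q−m)/√(m(1−m)/s) ≈ z_{0.8} = 0.842, so s ≈ 0.31·0.69·(0.842)²/(0.42−0.31)² = 12.5.
At s = 12.5: P(θ<0.42) ≈ 0.806. Adjusting to match 0.8 gives s ≈ 11.80.
So α = 0.31·11.80 ≈ 3.66, β = 0.69·11.80 ≈ 8.14.

α ≈ 3.66, β ≈ 8.14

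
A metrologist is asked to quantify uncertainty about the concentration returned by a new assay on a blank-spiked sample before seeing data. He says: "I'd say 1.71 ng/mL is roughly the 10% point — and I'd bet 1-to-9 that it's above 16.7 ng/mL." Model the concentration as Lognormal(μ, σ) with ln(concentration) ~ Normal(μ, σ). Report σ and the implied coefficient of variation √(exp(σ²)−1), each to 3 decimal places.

σ ≈ 0.889, CV ≈ 1.098

If T ~ Lognormal(μ,σ) then ln T ~ Normal(μ,σ), so the p-quantile of ln T is μ + z_p·σ.
ln(1.71) = 0.5365 and ln(16.7) = 2.815; z_{0.1} = -1.282, z_{0.9} = 1.282.
σ = (2.815 − 0.5365)/(1.282 − (-1.282)) = 0.889.
μ = 0.5365 − (-1.282)·0.889 = 1.676.
CV = √(exp(σ²)−1) = √(exp(0.7905)−1) = 1.098.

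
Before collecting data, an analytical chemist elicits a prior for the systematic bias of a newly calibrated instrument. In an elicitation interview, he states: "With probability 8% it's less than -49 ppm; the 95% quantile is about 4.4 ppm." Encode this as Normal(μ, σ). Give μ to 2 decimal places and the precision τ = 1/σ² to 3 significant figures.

For Normal(μ,σ), the p-quantile is μ + z_p·σ. Here z_{0.08} = -1.405, z_{0.95} = 1.645.
So -49 = μ − 1.405σ and 4.4 = μ + 1.645σ.
Subtracting: σ = (4.4 − -49)/(1.645 − (-1.405)) = 17.51.
Then μ = -49 − (-1.405)·17.51 = -24.40.
Precision τ = 1/σ² = 1/17.51² = 0.00326.

μ = -24.40, τ = 0.00326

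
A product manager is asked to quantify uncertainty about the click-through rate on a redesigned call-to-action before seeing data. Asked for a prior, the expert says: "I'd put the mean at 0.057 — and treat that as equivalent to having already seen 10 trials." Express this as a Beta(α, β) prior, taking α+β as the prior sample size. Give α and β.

α = 0.57, β = 9.43

Under the effective-sample-size interpretation, Beta(α, β) has prior mean α/(α+β) and prior sample size α+β.
So α+β = 10 and α/(α+β) = 0.057, giving α = 0.057·10 = 0.57 and β = 10 − 0.57 = 9.43.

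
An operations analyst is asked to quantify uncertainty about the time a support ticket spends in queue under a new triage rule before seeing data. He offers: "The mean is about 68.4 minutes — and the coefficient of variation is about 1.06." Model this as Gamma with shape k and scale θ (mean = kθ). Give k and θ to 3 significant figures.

For Gamma(k, scale θ): mean = kθ, variance = kθ², so CV = 1/√k.
CV = 1.06, hence k = 1/CV² = 0.89.
Then θ = mean/k = 68.4/0.89 = 76.9.

k ≈ 0.89, θ ≈ 76.9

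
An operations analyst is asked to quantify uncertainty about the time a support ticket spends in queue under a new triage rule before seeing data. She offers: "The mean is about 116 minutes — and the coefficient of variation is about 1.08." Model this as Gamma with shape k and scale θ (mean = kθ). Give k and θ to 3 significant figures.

For Gamma(k, scale θ): mean = kθ, variance = kθ², so CV = 1/√k.
CV = 1.08, hence k = 1/CV² = 0.857.
Then θ = mean/k = 116/0.857 = 135.

k ≈ 0.857, θ ≈ 135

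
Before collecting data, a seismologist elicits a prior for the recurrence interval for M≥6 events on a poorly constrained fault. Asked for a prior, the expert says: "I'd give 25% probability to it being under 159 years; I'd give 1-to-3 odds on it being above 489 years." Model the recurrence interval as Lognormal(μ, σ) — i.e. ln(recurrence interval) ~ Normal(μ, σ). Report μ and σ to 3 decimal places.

μ ≈ 5.631, σ ≈ 0.833

If T ~ Lognormal(μ,σ) then ln T ~ Normal(μ,σ), so the p-quantile of ln T is μ + z_p·σ.
ln(159) = 5.069 and ln(489) = 6.192; z_{0.25} = -0.6745, z_{0.75} = 0.6745.
σ = (6.192 − 5.069)/(0.6745 − (-0.6745)) = 0.833.
μ = 5.069 − (-0.6745)·0.833 = 5.631.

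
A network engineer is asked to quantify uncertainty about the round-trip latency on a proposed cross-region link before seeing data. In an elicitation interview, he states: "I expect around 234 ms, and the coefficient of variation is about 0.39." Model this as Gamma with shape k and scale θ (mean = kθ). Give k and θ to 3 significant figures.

k ≈ 6.57, θ ≈ 35.6

For Gamma(k, scale θ): mean = kθ, variance = kθ², so CV = 1/√k.
CV = 0.39, hence k = 1/CV² = 6.57.
Then θ = mean/k = 234/6.57 = 35.6.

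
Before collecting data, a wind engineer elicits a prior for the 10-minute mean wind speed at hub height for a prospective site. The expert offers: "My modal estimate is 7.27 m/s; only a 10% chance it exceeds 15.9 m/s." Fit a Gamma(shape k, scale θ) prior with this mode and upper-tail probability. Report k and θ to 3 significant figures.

k ≈ 4.14, θ ≈ 2.32

Gamma(k,θ) with k>1 has mode (k−1)θ, so θ = 7.27/(k−1).
Need P(X < 15.9) = 0.9 with θ tied to k this way. Start at k = 2, θ = 7.27: P(X<15.9) ≈ 0.642.
Too low — raise k to concentrate. Iterating converges to k ≈ 4.14.
Then θ = 7.27/(4.14−1) ≈ 2.32.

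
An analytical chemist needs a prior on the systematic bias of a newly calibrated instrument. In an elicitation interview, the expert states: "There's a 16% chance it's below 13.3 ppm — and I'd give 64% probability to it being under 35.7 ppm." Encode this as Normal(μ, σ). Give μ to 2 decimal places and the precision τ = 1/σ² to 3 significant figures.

The p-quantile of Normal(μ,σ) is μ + z_p·σ, with z_{0.16} = -0.9945 and z_{0.64} = 0.3585.
Eliminate σ: μ = (z₂·x₁ − z₁·x₂)/(z₂ − z₁) = (0.3585·13.3 − (-0.9945)·35.7)/1.353 = 29.77.
Then σ = (x₂ − x₁)/(z₂ − z₁) = (35.7 − 13.3)/1.353 = 16.56.
Precision τ = 1/σ² = 1/16.56² = 0.00365.

μ = 29.77, τ = 0.00365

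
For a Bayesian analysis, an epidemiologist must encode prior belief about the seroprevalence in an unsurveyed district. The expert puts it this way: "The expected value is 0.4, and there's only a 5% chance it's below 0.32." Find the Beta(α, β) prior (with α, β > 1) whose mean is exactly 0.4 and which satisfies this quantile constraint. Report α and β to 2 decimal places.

With mean 0.4 fixed, write α = 0.4s, β = 0.6s where s = α+β.
Need P(θ < 0.32) = 0.05 under Beta(0.4s, 0.6s). Normal approximation: (q−m)/√(m(1−m)/s) ≈ z_{0.05} = -1.64, so s ≈ 0.4·0.6·(-1.64)²/(0.32−0.4)² = 101.5.
At s = 101.5: P(θ<0.32) ≈ 0.047. Adjusting to match 0.05 gives s ≈ 97.65.
So α = 0.4·97.65 ≈ 39.06, β = 0.6·97.65 ≈ 58.59.

α ≈ 39.06, β ≈ 58.59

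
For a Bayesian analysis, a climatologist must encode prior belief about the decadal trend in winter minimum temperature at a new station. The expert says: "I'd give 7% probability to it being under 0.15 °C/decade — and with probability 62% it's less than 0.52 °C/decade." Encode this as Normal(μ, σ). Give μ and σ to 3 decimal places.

μ = 0.457, σ = 0.208

For Normal(μ,σ), the p-quantile is μ + z_p·σ. Here z_{0.07} = -1.476, z_{0.62} = 0.3055.
So 0.15 = μ − 1.476σ and 0.52 = μ + 0.3055σ.
Subtracting: σ = (0.52 − 0.15)/(0.3055 − (-1.476)) = 0.208.
Then μ = 0.15 − (-1.476)·0.208 = 0.457.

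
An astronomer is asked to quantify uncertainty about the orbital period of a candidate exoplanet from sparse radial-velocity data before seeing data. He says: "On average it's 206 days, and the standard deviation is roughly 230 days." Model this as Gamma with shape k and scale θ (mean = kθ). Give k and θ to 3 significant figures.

For Gamma(k, scale θ): mean = kθ, variance = kθ², so CV = 1/√k.
CV = SD/mean = 230/206 = 1.117, hence k = 1/CV² = 0.802.
Then θ = mean/k = 206/0.802 = 257.

k ≈ 0.802, θ ≈ 257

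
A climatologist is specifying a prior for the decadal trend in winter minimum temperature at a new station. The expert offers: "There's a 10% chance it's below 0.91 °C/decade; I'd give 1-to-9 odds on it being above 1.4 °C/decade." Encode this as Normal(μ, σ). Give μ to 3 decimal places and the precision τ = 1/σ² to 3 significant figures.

The p-quantile of Normal(μ,σ) is μ + z_p·σ, with z_{0.1} = -1.282 and z_{0.9} = 1.282.
Eliminate σ: μ = (z₂·x₁ − z₁·x₂)/(z₂ − z₁) = (1.282·0.91 − (-1.282)·1.4)/2.563 = 1.155.
Then σ = (x₂ − x₁)/(z₂ − z₁) = (1.4 − 0.91)/2.563 = 0.191.
Precision τ = 1/σ² = 1/0.1912² = 27.4.

μ = 1.155, τ = 27.4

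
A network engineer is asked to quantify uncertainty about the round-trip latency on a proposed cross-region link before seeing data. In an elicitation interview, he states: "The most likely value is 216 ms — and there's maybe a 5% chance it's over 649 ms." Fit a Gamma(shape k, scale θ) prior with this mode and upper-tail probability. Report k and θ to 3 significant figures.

k ≈ 3.19, θ ≈ 98.7

Gamma(k,θ) with k>1 has mode (k−1)θ, so θ = 216/(k−1).
Need P(X < 649) = 0.95 with θ tied to k this way. Start at k = 2, θ = 216: P(X<649) ≈ 0.802.
Too low — raise k to concentrate. Iterating converges to k ≈ 3.19.
Then θ = 216/(3.19−1) ≈ 98.7.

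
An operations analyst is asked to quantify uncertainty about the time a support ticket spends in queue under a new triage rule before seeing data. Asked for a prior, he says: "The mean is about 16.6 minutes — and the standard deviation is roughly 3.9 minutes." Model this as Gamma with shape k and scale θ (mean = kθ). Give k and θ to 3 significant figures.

For Gamma(k, scale θ): mean = kθ, variance = kθ², so CV = 1/√k.
CV = SD/mean = 3.9/16.6 = 0.2349, hence k = 1/CV² = 18.1.
Then θ = mean/k = 16.6/18.1 = 0.916.

k ≈ 18.1, θ ≈ 0.916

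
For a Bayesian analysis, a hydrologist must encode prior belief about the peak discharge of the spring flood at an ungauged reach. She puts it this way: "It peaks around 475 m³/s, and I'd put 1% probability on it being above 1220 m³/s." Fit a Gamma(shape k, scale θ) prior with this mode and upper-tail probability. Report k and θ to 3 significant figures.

k ≈ 6.24, θ ≈ 90.6

Gamma(k,θ) with k>1 has mode (k−1)θ, so θ = 475/(k−1).
Need P(X < 1220) = 0.99 with θ tied to k this way. Start at k = 2, θ = 475: P(X<1220) ≈ 0.726.
Too low — raise k to concentrate. Iterating converges to k ≈ 6.24.
Then θ = 475/(6.24−1) ≈ 90.6.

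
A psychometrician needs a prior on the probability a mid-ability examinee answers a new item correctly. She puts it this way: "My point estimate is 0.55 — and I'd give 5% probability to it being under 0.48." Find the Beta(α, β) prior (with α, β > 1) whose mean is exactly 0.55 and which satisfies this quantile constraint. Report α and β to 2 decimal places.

α ≈ 75.58, β ≈ 61.84

With mean 0.55 fixed, write α = 0.55s, β = 0.45s where s = α+β.
Need P(θ < 0.48) = 0.05 under Beta(0.55s, 0.45s). Normal approximation: (q−m)/√(m(1−m)/s) ≈ z_{0.05} = -1.64, so s ≈ 0.55·0.45·(-1.64)²/(0.48−0.55)² = 136.7.
At s = 136.7: P(θ<0.48) ≈ 0.050. Adjusting to match 0.05 gives s ≈ 137.42.
So α = 0.55·137.42 ≈ 75.58, β = 0.45·137.42 ≈ 61.84.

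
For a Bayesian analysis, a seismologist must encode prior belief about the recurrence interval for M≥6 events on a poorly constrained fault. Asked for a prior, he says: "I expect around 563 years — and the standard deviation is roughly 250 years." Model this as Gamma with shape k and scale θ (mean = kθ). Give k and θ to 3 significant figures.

For Gamma(k, scale θ): mean = kθ, variance = kθ², so CV = 1/√k.
CV = SD/mean = 250/563 = 0.444, hence k = 1/CV² = 5.07.
Then θ = mean/k = 563/5.07 = 111.

k ≈ 5.07, θ ≈ 111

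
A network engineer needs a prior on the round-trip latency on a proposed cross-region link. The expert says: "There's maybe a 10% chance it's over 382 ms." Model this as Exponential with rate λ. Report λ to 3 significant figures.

P(T > 382.0) = e^(−λ·382.0) = 0.1, so λ = −ln(0.1)/382.0 = 0.00603.

λ ≈ 0.00603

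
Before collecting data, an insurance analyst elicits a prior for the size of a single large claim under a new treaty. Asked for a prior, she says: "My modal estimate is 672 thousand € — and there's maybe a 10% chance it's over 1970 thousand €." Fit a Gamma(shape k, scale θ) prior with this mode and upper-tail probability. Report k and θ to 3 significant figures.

Gamma(k,θ) with k>1 has mode (k−1)θ, so θ = 672/(k−1).
Need P(X < 1970) = 0.9 with θ tied to k this way. Start at k = 2, θ = 672: P(X<1970) ≈ 0.790.
Too low — raise k to concentrate. Iterating converges to k ≈ 2.65.
Then θ = 672/(2.65−1) ≈ 408.

k ≈ 2.65, θ ≈ 408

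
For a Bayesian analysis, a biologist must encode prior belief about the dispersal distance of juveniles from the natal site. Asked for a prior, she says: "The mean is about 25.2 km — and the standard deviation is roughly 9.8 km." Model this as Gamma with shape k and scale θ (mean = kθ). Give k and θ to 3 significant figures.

k ≈ 6.61, θ ≈ 3.81

For Gamma(k, scale θ): mean = kθ, variance = kθ², so CV = 1/√k.
CV = SD/mean = 9.8/25.2 = 0.3889, hence k = 1/CV² = 6.61.
Then θ = mean/k = 25.2/6.61 = 3.81.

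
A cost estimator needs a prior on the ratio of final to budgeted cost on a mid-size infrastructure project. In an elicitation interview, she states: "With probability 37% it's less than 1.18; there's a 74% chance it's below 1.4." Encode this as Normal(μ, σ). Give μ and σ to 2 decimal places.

The p-quantile of Normal(μ,σ) is μ + z_p·σ, with z_{0.37} = -0.3319 and z_{0.74} = 0.6433.
Eliminate σ: μ = (z₂·x₁ − z₁·x₂)/(z₂ − z₁) = (0.6433·1.18 − (-0.3319)·1.4)/0.9752 = 1.25.
Then σ = (x₂ − x₁)/(z₂ − z₁) = (1.4 − 1.18)/0.9752 = 0.23.

μ = 1.25, σ = 0.23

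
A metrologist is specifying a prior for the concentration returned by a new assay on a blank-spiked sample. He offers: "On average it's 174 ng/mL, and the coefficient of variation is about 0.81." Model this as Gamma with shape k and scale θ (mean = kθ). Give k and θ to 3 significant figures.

k ≈ 1.52, θ ≈ 114

For Gamma(k, scale θ): mean = kθ, variance = kθ², so CV = 1/√k.
CV = 0.81, hence k = 1/CV² = 1.52.
Then θ = mean/k = 174/1.52 = 114.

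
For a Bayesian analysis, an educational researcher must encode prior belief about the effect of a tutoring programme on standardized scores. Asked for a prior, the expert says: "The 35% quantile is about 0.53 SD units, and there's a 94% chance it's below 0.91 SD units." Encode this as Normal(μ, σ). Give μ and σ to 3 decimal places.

μ = 0.605, σ = 0.196

The p-quantile of Normal(μ,σ) is μ + z_p·σ, with z_{0.35} = -0.3853 and z_{0.94} = 1.555.
Eliminate σ: μ = (z₂·x₁ − z₁·x₂)/(z₂ − z₁) = (1.555·0.53 − (-0.3853)·0.91)/1.94 = 0.605.
Then σ = (x₂ − x₁)/(z₂ − z₁) = (0.91 − 0.53)/1.94 = 0.196.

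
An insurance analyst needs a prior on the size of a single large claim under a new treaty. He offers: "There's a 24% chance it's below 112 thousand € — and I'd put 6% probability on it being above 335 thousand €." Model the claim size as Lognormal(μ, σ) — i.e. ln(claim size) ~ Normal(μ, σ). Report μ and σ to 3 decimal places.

If T ~ Lognormal(μ,σ) then ln T ~ Normal(μ,σ), so the p-quantile of ln T is μ + z_p·σ.
ln(112) = 4.718 and ln(335) = 5.814; z_{0.24} = -0.7063, z_{0.94} = 1.555.
σ = (5.814 − 4.718)/(1.555 − (-0.7063)) = 0.485.
μ = 4.718 − (-0.7063)·0.485 = 5.061.

μ ≈ 5.061, σ ≈ 0.485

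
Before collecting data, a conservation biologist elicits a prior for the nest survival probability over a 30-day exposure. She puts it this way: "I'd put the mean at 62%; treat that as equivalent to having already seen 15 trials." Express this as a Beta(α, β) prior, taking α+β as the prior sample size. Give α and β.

α = 9.3, β = 5.7

Under the effective-sample-size interpretation, Beta(α, β) has prior mean α/(α+β) and prior sample size α+β.
So α+β = 15 and α/(α+β) = 0.62, giving α = 0.62·15 = 9.3 and β = 15 − 9.3 = 5.7.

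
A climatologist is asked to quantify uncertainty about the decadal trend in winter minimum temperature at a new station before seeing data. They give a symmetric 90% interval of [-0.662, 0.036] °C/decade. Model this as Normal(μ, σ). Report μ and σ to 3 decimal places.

μ = -0.313, σ = 0.212

A symmetric 90% interval runs μ ± z·σ with z = 1.645.
Half-width = 0.349, so σ = 0.349/1.645 = 0.212.
μ is the interval midpoint, -0.313.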